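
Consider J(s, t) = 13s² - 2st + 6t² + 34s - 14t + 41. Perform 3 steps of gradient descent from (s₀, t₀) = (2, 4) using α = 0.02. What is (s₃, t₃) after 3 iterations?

∇J = (26s - 2t + 34, -2s + 12t - 14)
Step 1: at (2, 4), ∇J = (78, 30) → (2, 4) − 0.02·(78, 30) = (0.44, 3.4)
Step 2: at (0.44, 3.4), ∇J = (38.64, 25.92) → (0.44, 3.4) − 0.02·(38.64, 25.92) = (-0.3328, 2.8816)
Step 3: at (-0.3328, 2.8816), ∇J = (19.584, 21.2448) → (-0.3328, 2.8816) − 0.02·(19.584, 21.2448) = (-0.72448, 2.456704)

(-0.72448, 2.456704)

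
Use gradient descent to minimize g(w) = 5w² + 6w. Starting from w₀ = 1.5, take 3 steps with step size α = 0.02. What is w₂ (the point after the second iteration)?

g′(w) = 10w + 6
Step 1: g′(1.5) = 21; w₁ = 1.5 − 0.02·21 = 1.08
Step 2: g′(1.08) = 16.8; w₂ = 1.08 − 0.02·16.8 = 0.744

0.744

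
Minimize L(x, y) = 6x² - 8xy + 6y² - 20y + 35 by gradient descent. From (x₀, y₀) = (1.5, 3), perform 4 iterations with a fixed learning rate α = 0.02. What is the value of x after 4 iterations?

1.78850176

∇L = (12x - 8y, -8x + 12y - 20)
Step 1: at (1.5, 3), ∇L = (-6, 4) → (1.5, 3) − 0.02·(-6, 4) = (1.62, 2.92)
Step 2: at (1.62, 2.92), ∇L = (-3.92, 2.08) → (1.62, 2.92) − 0.02·(-3.92, 2.08) = (1.6984, 2.8784)
Step 3: at (1.6984, 2.8784), ∇L = (-2.6464, 0.9536) → (1.6984, 2.8784) − 0.02·(-2.6464, 0.9536) = (1.751328, 2.859328)
Step 4: at (1.751328, 2.859328), ∇L = (-1.858688, 0.301312) → (1.751328, 2.859328) − 0.02·(-1.858688, 0.301312) = (1.78850176, 2.85330176)
x = 1.78850176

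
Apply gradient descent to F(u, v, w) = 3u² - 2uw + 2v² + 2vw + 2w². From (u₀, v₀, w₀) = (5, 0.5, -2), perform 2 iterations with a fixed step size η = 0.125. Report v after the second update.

0.34375

∇F = (6u - 2w, 4v + 2w, -2u + 2v + 4w)
(u₁, v₁, w₁) = (5, 0.5, -2) − 0.125·(34, -2, -17) = (0.75, 0.75, 0.125)
(u₂, v₂, w₂) = (0.75, 0.75, 0.125) − 0.125·(4.25, 3.25, 0.5) = (0.21875, 0.34375, 0.0625)
v = 0.34375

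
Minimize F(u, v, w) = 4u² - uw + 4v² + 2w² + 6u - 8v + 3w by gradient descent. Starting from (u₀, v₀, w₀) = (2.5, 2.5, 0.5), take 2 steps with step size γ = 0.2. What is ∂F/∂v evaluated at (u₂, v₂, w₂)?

4.32

∇F = (8u - w + 6, 8v - 8, -u + 4w + 3)
Step 1: at (2.5, 2.5, 0.5), ∇F = (25.5, 12, 2.5) → (2.5, 2.5, 0.5) − 0.2·(25.5, 12, 2.5) = (-2.6, 0.1, 0)
Step 2: at (-2.6, 0.1, 0), ∇F = (-14.8, -7.2, 5.6) → (-2.6, 0.1, 0) − 0.2·(-14.8, -7.2, 5.6) = (0.36, 1.54, -1.12)
∂F/∂v at (0.36, 1.54, -1.12) = 4.32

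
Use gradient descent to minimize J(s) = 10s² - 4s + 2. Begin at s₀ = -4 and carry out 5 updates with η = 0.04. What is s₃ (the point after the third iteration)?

J′(s) = 20s - 4
Step 1: J′(-4) = -84; s₁ = -4 − 0.04·(-84) = -0.64
Step 2: J′(-0.64) = -16.8; s₂ = -0.64 − 0.04·(-16.8) = 0.032
Step 3: J′(0.032) = -3.36; s₃ = 0.032 − 0.04·(-3.36) = 0.1664

0.1664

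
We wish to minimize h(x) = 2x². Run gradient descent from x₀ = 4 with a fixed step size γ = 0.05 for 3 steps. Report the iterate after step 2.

2.56

h′(x) = 4x
Step 1: h′(4) = 16; x₁ = 4 − 0.05·16 = 3.2
Step 2: h′(3.2) = 12.8; x₂ = 3.2 − 0.05·12.8 = 2.56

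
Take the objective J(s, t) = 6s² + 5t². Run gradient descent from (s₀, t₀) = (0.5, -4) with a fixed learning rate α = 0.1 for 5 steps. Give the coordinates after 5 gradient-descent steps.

∇J = (12s, 10t)
(s₁, t₁) = (0.5, -4) − 0.1·(6, -40) = (-0.1, 0)
(s₂, t₂) = (-0.1, 0) − 0.1·(-1.2, 0) = (0.02, 0)
(s₃, t₃) = (0.02, 0) − 0.1·(0.24, 0) = (-0.004, 0)
(s₄, t₄) = (-0.004, 0) − 0.1·(-0.048, 0) = (0.0008, 0)
(s₅, t₅) = (0.0008, 0) − 0.1·(0.0096, 0) = (-0.00016, 0)

(-0.00016, 0)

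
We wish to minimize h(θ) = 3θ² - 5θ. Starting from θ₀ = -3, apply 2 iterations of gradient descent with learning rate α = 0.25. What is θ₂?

-0.125

h′(θ) = 6θ - 5
Step 1: h′(-3) = -23; θ₁ = -3 − 0.25·(-23) = 2.75
Step 2: h′(2.75) = 11.5; θ₂ = 2.75 − 0.25·11.5 = -0.125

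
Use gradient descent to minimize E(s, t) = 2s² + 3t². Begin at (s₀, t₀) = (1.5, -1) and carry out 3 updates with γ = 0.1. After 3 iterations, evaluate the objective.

0.22224

∇E = (4s, 6t)
Step 1: at (1.5, -1), ∇E = (6, -6) → (1.5, -1) − 0.1·(6, -6) = (0.9, -0.4)
Step 2: at (0.9, -0.4), ∇E = (3.6, -2.4) → (0.9, -0.4) − 0.1·(3.6, -2.4) = (0.54, -0.16)
Step 3: at (0.54, -0.16), ∇E = (2.16, -0.96) → (0.54, -0.16) − 0.1·(2.16, -0.96) = (0.324, -0.064)
E(0.324, -0.064) = 0.22224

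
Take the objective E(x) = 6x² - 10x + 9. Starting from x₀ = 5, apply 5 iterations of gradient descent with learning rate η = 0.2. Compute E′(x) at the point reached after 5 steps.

-268.912

E′(x) = 12x - 10
Step 1: E′(5) = 50; x₁ = 5 − 0.2·50 = -5
Step 2: E′(-5) = -70; x₂ = -5 − 0.2·(-70) = 9
Step 3: E′(9) = 98; x₃ = 9 − 0.2·98 = -10.6
Step 4: E′(-10.6) = -137.2; x₄ = -10.6 − 0.2·(-137.2) = 16.84
Step 5: E′(16.84) = 192.08; x₅ = 16.84 − 0.2·192.08 = -21.576
E′(x) at (-21.576) = -268.912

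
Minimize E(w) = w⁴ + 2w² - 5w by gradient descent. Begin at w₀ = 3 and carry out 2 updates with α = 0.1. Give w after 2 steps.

241.05

E′(w) = 4w³ + 4w - 5
Step 1: E′(3) = 115; w₁ = 3 − 0.1·115 = -8.5
Step 2: E′(-8.5) = -2495.5; w₂ = -8.5 − 0.1·(-2495.5) = 241.05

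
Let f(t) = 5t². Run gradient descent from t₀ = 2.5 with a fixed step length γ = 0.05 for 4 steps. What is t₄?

f′(t) = 10t
Step 1: f′(2.5) = 25; t₁ = 2.5 − 0.05·25 = 1.25
Step 2: f′(1.25) = 12.5; t₂ = 1.25 − 0.05·12.5 = 0.625
Step 3: f′(0.625) = 6.25; t₃ = 0.625 − 0.05·6.25 = 0.3125
Step 4: f′(0.3125) = 3.125; t₄ = 0.3125 − 0.05·3.125 = 0.15625

0.15625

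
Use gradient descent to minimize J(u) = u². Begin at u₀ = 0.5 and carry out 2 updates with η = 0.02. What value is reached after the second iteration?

0.4608

J′(u) = 2u
u₁ = 0.5 − 0.02·1 = 0.48
u₂ = 0.48 − 0.02·0.96 = 0.4608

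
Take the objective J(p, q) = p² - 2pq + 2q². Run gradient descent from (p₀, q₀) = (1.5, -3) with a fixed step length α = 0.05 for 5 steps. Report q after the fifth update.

-0.753255

∇J = (2p - 2q, -2p + 4q)
(p₁, q₁) = (1.5, -3) − 0.05·(9, -15) = (1.05, -2.25)
(p₂, q₂) = (1.05, -2.25) − 0.05·(6.6, -11.1) = (0.72, -1.695)
(p₃, q₃) = (0.72, -1.695) − 0.05·(4.83, -8.22) = (0.4785, -1.284)
(p₄, q₄) = (0.4785, -1.284) − 0.05·(3.525, -6.093) = (0.30225, -0.97935)
(p₅, q₅) = (0.30225, -0.97935) − 0.05·(2.5632, -4.5219) = (0.17409, -0.753255)
q = -0.753255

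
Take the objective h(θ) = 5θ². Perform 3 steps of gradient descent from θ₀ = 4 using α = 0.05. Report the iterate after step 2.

h′(θ) = 10θ
Step 1: h′(4) = 40; θ₁ = 4 − 0.05·40 = 2
Step 2: h′(2) = 20; θ₂ = 2 − 0.05·20 = 1

1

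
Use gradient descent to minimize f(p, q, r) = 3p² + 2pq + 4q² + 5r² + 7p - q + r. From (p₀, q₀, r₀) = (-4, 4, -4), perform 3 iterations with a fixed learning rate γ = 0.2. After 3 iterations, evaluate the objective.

75.56384

∇f = (6p + 2q + 7, 2p + 8q - 1, 10r + 1)
(p₁, q₁, r₁) = (-4, 4, -4) − 0.2·(-9, 23, -39) = (-2.2, -0.6, 3.8)
(p₂, q₂, r₂) = (-2.2, -0.6, 3.8) − 0.2·(-7.4, -10.2, 39) = (-0.72, 1.44, -4)
(p₃, q₃, r₃) = (-0.72, 1.44, -4) − 0.2·(5.56, 9.08, -39) = (-1.832, -0.376, 3.8)
f(-1.832, -0.376, 3.8) = 75.56384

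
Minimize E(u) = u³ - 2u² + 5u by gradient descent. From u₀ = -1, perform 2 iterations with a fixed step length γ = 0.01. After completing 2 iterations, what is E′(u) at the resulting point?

14.715485743872

E′(u) = 3u² - 4u + 5
u₁ = -1 − 0.01·12 = -1.12
u₂ = -1.12 − 0.01·13.2432 = -1.252432
E′(u) at (-1.252432) = 14.715485743872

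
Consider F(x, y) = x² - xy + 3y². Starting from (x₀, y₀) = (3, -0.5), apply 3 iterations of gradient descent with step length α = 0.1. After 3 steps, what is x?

1.5395

∇F = (2x - y, -x + 6y)
(x₁, y₁) = (3, -0.5) − 0.1·(6.5, -6) = (2.35, 0.1)
(x₂, y₂) = (2.35, 0.1) − 0.1·(4.6, -1.75) = (1.89, 0.275)
(x₃, y₃) = (1.89, 0.275) − 0.1·(3.505, -0.24) = (1.5395, 0.299)
x = 1.5395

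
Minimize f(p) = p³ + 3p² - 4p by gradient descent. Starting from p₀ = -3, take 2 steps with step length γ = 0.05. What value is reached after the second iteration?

f′(p) = 3p² + 6p - 4
p₁ = -3 − 0.05·5 = -3.25
p₂ = -3.25 − 0.05·8.1875 = -3.659375

-3.659375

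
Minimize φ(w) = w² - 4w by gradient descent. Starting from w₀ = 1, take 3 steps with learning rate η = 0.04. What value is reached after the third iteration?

1.221312

φ′(w) = 2w - 4
Step 1: φ′(1) = -2; w₁ = 1 − 0.04·(-2) = 1.08
Step 2: φ′(1.08) = -1.84; w₂ = 1.08 − 0.04·(-1.84) = 1.1536
Step 3: φ′(1.1536) = -1.6928; w₃ = 1.1536 − 0.04·(-1.6928) = 1.221312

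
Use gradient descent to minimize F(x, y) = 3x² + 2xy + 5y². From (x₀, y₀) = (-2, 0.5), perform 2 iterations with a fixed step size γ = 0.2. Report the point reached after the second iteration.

∇F = (6x + 2y, 2x + 10y)
Step 1: at (-2, 0.5), ∇F = (-11, 1) → (-2, 0.5) − 0.2·(-11, 1) = (0.2, 0.3)
Step 2: at (0.2, 0.3), ∇F = (1.8, 3.4) → (0.2, 0.3) − 0.2·(1.8, 3.4) = (-0.16, -0.38)

(-0.16, -0.38)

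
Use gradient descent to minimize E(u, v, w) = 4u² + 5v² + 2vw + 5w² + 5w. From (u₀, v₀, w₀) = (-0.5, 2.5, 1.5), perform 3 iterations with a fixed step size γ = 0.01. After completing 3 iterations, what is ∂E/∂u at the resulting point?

∇E = (8u, 10v + 2w, 2v + 10w + 5)
Step 1: at (-0.5, 2.5, 1.5), ∇E = (-4, 28, 25) → (-0.5, 2.5, 1.5) − 0.01·(-4, 28, 25) = (-0.46, 2.22, 1.25)
Step 2: at (-0.46, 2.22, 1.25), ∇E = (-3.68, 24.7, 21.94) → (-0.46, 2.22, 1.25) − 0.01·(-3.68, 24.7, 21.94) = (-0.4232, 1.973, 1.0306)
Step 3: at (-0.4232, 1.973, 1.0306), ∇E = (-3.3856, 21.7912, 19.252) → (-0.4232, 1.973, 1.0306) − 0.01·(-3.3856, 21.7912, 19.252) = (-0.389344, 1.755088, 0.83808)
∂E/∂u at (-0.389344, 1.755088, 0.83808) = -3.114752

-3.114752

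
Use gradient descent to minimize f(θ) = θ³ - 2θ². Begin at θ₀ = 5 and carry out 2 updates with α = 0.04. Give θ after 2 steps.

2.3072

f′(θ) = 3θ² - 4θ
Step 1: f′(5) = 55; θ₁ = 5 − 0.04·55 = 2.8
Step 2: f′(2.8) = 12.32; θ₂ = 2.8 − 0.04·12.32 = 2.3072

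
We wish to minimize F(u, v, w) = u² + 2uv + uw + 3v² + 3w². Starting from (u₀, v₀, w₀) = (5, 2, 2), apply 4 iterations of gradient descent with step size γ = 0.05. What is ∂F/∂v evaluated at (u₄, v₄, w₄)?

2.9737125

∇F = (2u + 2v + w, 2u + 6v, u + 6w)
Step 1: at (5, 2, 2), ∇F = (16, 22, 17) → (5, 2, 2) − 0.05·(16, 22, 17) = (4.2, 0.9, 1.15)
Step 2: at (4.2, 0.9, 1.15), ∇F = (11.35, 13.8, 11.1) → (4.2, 0.9, 1.15) − 0.05·(11.35, 13.8, 11.1) = (3.6325, 0.21, 0.595)
Step 3: at (3.6325, 0.21, 0.595), ∇F = (8.28, 8.525, 7.2025) → (3.6325, 0.21, 0.595) − 0.05·(8.28, 8.525, 7.2025) = (3.2185, -0.21625, 0.234875)
Step 4: at (3.2185, -0.21625, 0.234875), ∇F = (6.239375, 5.1395, 4.62775) → (3.2185, -0.21625, 0.234875) − 0.05·(6.239375, 5.1395, 4.62775) = (2.90653125, -0.473225, 0.0034875)
∂F/∂v at (2.90653125, -0.473225, 0.0034875) = 2.9737125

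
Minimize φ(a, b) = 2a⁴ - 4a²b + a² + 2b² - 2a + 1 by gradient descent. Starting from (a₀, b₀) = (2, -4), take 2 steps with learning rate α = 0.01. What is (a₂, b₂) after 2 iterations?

(0.47248, -3.5132)

∇φ = (8a³ - 8ab + 2a - 2, -4a² + 4b)
(a₁, b₁) = (2, -4) − 0.01·(130, -32) = (0.7, -3.68)
(a₂, b₂) = (0.7, -3.68) − 0.01·(22.752, -16.68) = (0.47248, -3.5132)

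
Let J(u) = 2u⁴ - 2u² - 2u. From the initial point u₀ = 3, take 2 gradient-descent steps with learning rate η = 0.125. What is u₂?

10982.015625

J′(u) = 8u³ - 4u - 2
Step 1: J′(3) = 202; u₁ = 3 − 0.125·202 = -22.25
Step 2: J′(-22.25) = -88034.125; u₂ = -22.25 − 0.125·(-88034.125) = 10982.015625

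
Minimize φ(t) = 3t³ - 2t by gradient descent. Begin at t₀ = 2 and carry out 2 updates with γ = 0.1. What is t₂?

-2.964

φ′(t) = 9t² - 2
Step 1: φ′(2) = 34; t₁ = 2 − 0.1·34 = -1.4
Step 2: φ′(-1.4) = 15.64; t₂ = -1.4 − 0.1·15.64 = -2.964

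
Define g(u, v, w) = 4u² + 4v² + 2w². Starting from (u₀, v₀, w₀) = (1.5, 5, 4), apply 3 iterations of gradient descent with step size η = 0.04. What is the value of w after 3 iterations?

∇g = (8u, 8v, 4w)
Step 1: at (1.5, 5, 4), ∇g = (12, 40, 16) → (1.5, 5, 4) − 0.04·(12, 40, 16) = (1.02, 3.4, 3.36)
Step 2: at (1.02, 3.4, 3.36), ∇g = (8.16, 27.2, 13.44) → (1.02, 3.4, 3.36) − 0.04·(8.16, 27.2, 13.44) = (0.6936, 2.312, 2.8224)
Step 3: at (0.6936, 2.312, 2.8224), ∇g = (5.5488, 18.496, 11.2896) → (0.6936, 2.312, 2.8224) − 0.04·(5.5488, 18.496, 11.2896) = (0.471648, 1.57216, 2.370816)
w = 2.370816

2.370816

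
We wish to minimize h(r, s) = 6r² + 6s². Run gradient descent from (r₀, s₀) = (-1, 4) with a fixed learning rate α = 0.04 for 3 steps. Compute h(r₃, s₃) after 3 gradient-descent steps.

∇h = (12r, 12s)
(r₁, s₁) = (-1, 4) − 0.04·(-12, 48) = (-0.52, 2.08)
(r₂, s₂) = (-0.52, 2.08) − 0.04·(-6.24, 24.96) = (-0.2704, 1.0816)
(r₃, s₃) = (-0.2704, 1.0816) − 0.04·(-3.2448, 12.9792) = (-0.140608, 0.562432)
h(-0.140608, 0.562432) = 2.016602185728

2.016602185728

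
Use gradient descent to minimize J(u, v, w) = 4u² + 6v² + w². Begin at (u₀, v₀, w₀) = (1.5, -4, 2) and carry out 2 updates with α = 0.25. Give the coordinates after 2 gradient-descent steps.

(1.5, -16, 0.5)

∇J = (8u, 12v, 2w)
Step 1: at (1.5, -4, 2), ∇J = (12, -48, 4) → (1.5, -4, 2) − 0.25·(12, -48, 4) = (-1.5, 8, 1)
Step 2: at (-1.5, 8, 1), ∇J = (-12, 96, 2) → (-1.5, 8, 1) − 0.25·(-12, 96, 2) = (1.5, -16, 0.5)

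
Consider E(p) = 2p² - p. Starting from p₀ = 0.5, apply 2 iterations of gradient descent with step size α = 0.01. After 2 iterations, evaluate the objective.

-0.01883168

E′(p) = 4p - 1
Step 1: E′(0.5) = 1; p₁ = 0.5 − 0.01·1 = 0.49
Step 2: E′(0.49) = 0.96; p₂ = 0.49 − 0.01·0.96 = 0.4804
E(0.4804) = -0.01883168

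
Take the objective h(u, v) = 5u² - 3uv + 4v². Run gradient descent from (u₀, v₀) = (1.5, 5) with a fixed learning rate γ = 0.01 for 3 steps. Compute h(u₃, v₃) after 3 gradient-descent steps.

57.6514714007755

∇h = (10u - 3v, -3u + 8v)
(u₁, v₁) = (1.5, 5) − 0.01·(0, 35.5) = (1.5, 4.645)
(u₂, v₂) = (1.5, 4.645) − 0.01·(1.065, 32.66) = (1.48935, 4.3184)
(u₃, v₃) = (1.48935, 4.3184) − 0.01·(1.9383, 30.07915) = (1.469967, 4.0176085)
h(1.469967, 4.0176085) = 57.6514714007755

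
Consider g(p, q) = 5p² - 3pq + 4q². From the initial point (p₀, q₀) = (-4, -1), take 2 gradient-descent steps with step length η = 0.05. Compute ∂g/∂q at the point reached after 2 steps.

-4.575

∇g = (10p - 3q, -3p + 8q)
(p₁, q₁) = (-4, -1) − 0.05·(-37, 4) = (-2.15, -1.2)
(p₂, q₂) = (-2.15, -1.2) − 0.05·(-17.9, -3.15) = (-1.255, -1.0425)
∂g/∂q at (-1.255, -1.0425) = -4.575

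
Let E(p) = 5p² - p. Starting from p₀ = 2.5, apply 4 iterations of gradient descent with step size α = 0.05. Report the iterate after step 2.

0.7

E′(p) = 10p - 1
Step 1: E′(2.5) = 24; p₁ = 2.5 − 0.05·24 = 1.3
Step 2: E′(1.3) = 12; p₂ = 1.3 − 0.05·12 = 0.7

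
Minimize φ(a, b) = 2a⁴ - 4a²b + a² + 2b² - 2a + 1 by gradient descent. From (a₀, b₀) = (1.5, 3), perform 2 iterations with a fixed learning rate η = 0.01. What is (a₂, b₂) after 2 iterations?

(1.62826304, 2.951056)

∇φ = (8a³ - 8ab + 2a - 2, -4a² + 4b)
Step 1: at (1.5, 3), ∇φ = (-8, 3) → (1.5, 3) − 0.01·(-8, 3) = (1.58, 2.97)
Step 2: at (1.58, 2.97), ∇φ = (-4.826304, 1.8944) → (1.58, 2.97) − 0.01·(-4.826304, 1.8944) = (1.62826304, 2.951056)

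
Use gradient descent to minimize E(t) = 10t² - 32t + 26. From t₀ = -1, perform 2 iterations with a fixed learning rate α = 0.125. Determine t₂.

E′(t) = 20t - 32
Step 1: E′(-1) = -52; t₁ = -1 − 0.125·(-52) = 5.5
Step 2: E′(5.5) = 78; t₂ = 5.5 − 0.125·78 = -4.25

-4.25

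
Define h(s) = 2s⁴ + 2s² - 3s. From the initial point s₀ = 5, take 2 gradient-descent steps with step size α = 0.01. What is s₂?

6.12187304

h′(s) = 8s³ + 4s - 3
s₁ = 5 − 0.01·1017 = -5.17
s₂ = -5.17 − 0.01·(-1129.187304) = 6.12187304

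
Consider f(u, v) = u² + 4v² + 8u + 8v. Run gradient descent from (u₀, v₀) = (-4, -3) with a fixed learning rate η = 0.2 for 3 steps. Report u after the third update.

∇f = (2u + 8, 8v + 8)
(u₁, v₁) = (-4, -3) − 0.2·(0, -16) = (-4, 0.2)
(u₂, v₂) = (-4, 0.2) − 0.2·(0, 9.6) = (-4, -1.72)
(u₃, v₃) = (-4, -1.72) − 0.2·(0, -5.76) = (-4, -0.568)
u = -4

-4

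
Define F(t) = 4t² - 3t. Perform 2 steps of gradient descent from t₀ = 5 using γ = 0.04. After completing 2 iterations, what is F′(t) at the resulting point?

F′(t) = 8t - 3
t₁ = 5 − 0.04·37 = 3.52
t₂ = 3.52 − 0.04·25.16 = 2.5136
F′(t) at (2.5136) = 17.1088

17.1088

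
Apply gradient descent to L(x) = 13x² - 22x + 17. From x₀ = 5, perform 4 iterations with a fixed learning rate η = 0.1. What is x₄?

L′(x) = 26x - 22
Step 1: L′(5) = 108; x₁ = 5 − 0.1·108 = -5.8
Step 2: L′(-5.8) = -172.8; x₂ = -5.8 − 0.1·(-172.8) = 11.48
Step 3: L′(11.48) = 276.48; x₃ = 11.48 − 0.1·276.48 = -16.168
Step 4: L′(-16.168) = -442.368; x₄ = -16.168 − 0.1·(-442.368) = 28.0688

28.0688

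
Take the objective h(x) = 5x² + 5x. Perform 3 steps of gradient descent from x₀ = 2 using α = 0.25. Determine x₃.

-8.9375

h′(x) = 10x + 5
x₁ = 2 − 0.25·25 = -4.25
x₂ = -4.25 − 0.25·(-37.5) = 5.125
x₃ = 5.125 − 0.25·56.25 = -8.9375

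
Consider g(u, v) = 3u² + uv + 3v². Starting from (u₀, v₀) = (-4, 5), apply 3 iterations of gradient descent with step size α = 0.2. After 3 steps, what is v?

-0.032

∇g = (6u + v, u + 6v)
Step 1: at (-4, 5), ∇g = (-19, 26) → (-4, 5) − 0.2·(-19, 26) = (-0.2, -0.2)
Step 2: at (-0.2, -0.2), ∇g = (-1.4, -1.4) → (-0.2, -0.2) − 0.2·(-1.4, -1.4) = (0.08, 0.08)
Step 3: at (0.08, 0.08), ∇g = (0.56, 0.56) → (0.08, 0.08) − 0.2·(0.56, 0.56) = (-0.032, -0.032)
v = -0.032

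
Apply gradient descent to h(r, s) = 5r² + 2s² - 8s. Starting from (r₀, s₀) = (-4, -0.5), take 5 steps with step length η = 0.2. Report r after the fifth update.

∇h = (10r, 4s - 8)
(r₁, s₁) = (-4, -0.5) − 0.2·(-40, -10) = (4, 1.5)
(r₂, s₂) = (4, 1.5) − 0.2·(40, -2) = (-4, 1.9)
(r₃, s₃) = (-4, 1.9) − 0.2·(-40, -0.4) = (4, 1.98)
(r₄, s₄) = (4, 1.98) − 0.2·(40, -0.08) = (-4, 1.996)
(r₅, s₅) = (-4, 1.996) − 0.2·(-40, -0.016) = (4, 1.9992)
r = 4

4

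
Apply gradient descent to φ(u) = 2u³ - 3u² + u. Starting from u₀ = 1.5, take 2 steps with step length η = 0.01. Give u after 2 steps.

φ′(u) = 6u² - 6u + 1
u₁ = 1.5 − 0.01·5.5 = 1.445
u₂ = 1.445 − 0.01·4.85815 = 1.3964185

1.3964185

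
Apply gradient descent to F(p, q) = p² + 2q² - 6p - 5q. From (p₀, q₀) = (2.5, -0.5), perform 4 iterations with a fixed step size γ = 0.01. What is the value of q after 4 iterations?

-0.23635648

∇F = (2p - 6, 4q - 5)
(p₁, q₁) = (2.5, -0.5) − 0.01·(-1, -7) = (2.51, -0.43)
(p₂, q₂) = (2.51, -0.43) − 0.01·(-0.98, -6.72) = (2.5198, -0.3628)
(p₃, q₃) = (2.5198, -0.3628) − 0.01·(-0.9604, -6.4512) = (2.529404, -0.298288)
(p₄, q₄) = (2.529404, -0.298288) − 0.01·(-0.941192, -6.193152) = (2.53881592, -0.23635648)
q = -0.23635648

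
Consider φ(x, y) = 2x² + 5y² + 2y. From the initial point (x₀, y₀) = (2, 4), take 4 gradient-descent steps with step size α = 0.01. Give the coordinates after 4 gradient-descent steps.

∇φ = (4x, 10y + 2)
(x₁, y₁) = (2, 4) − 0.01·(8, 42) = (1.92, 3.58)
(x₂, y₂) = (1.92, 3.58) − 0.01·(7.68, 37.8) = (1.8432, 3.202)
(x₃, y₃) = (1.8432, 3.202) − 0.01·(7.3728, 34.02) = (1.769472, 2.8618)
(x₄, y₄) = (1.769472, 2.8618) − 0.01·(7.077888, 30.618) = (1.69869312, 2.55562)

(1.69869312, 2.55562)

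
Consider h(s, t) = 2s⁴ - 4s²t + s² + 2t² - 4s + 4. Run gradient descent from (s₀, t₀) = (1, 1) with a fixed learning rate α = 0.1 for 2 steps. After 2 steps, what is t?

∇h = (8s³ - 8st + 2s - 4, -4s² + 4t)
(s₁, t₁) = (1, 1) − 0.1·(-2, 0) = (1.2, 1)
(s₂, t₂) = (1.2, 1) − 0.1·(2.624, -1.76) = (0.9376, 1.176)
t = 1.176

1.176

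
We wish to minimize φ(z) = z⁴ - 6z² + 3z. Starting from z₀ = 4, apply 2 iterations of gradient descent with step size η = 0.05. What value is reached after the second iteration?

45.572275

φ′(z) = 4z³ - 12z + 3
z₁ = 4 − 0.05·211 = -6.55
z₂ = -6.55 − 0.05·(-1042.4455) = 45.572275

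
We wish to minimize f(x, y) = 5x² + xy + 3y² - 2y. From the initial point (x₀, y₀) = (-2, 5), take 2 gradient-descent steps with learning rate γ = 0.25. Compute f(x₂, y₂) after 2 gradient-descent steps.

23.83984375

∇f = (10x + y, x + 6y - 2)
(x₁, y₁) = (-2, 5) − 0.25·(-15, 26) = (1.75, -1.5)
(x₂, y₂) = (1.75, -1.5) − 0.25·(16, -9.25) = (-2.25, 0.8125)
f(-2.25, 0.8125) = 23.83984375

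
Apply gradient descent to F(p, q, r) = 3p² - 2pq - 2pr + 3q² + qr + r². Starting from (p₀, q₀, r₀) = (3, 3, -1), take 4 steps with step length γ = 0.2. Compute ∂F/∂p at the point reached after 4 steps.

0.9248

∇F = (6p - 2q - 2r, -2p + 6q + r, -2p + q + 2r)
(p₁, q₁, r₁) = (3, 3, -1) − 0.2·(14, 11, -5) = (0.2, 0.8, 0)
(p₂, q₂, r₂) = (0.2, 0.8, 0) − 0.2·(-0.4, 4.4, 0.4) = (0.28, -0.08, -0.08)
(p₃, q₃, r₃) = (0.28, -0.08, -0.08) − 0.2·(2, -1.12, -0.8) = (-0.12, 0.144, 0.08)
(p₄, q₄, r₄) = (-0.12, 0.144, 0.08) − 0.2·(-1.168, 1.184, 0.544) = (0.1136, -0.0928, -0.0288)
∂F/∂p at (0.1136, -0.0928, -0.0288) = 0.9248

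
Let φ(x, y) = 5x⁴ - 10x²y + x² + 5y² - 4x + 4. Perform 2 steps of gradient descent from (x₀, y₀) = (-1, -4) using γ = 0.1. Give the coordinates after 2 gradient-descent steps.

(-1742.192, 92.16)

∇φ = (20x³ - 20xy + 2x - 4, -10x² + 10y)
(x₁, y₁) = (-1, -4) − 0.1·(-106, -50) = (9.6, 1)
(x₂, y₂) = (9.6, 1) − 0.1·(17517.92, -911.6) = (-1742.192, 92.16)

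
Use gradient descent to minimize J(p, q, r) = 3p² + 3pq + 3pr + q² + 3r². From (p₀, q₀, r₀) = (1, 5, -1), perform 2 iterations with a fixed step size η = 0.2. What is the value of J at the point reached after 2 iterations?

∇J = (6p + 3q + 3r, 3p + 2q, 3p + 6r)
(p₁, q₁, r₁) = (1, 5, -1) − 0.2·(18, 13, -3) = (-2.6, 2.4, -0.4)
(p₂, q₂, r₂) = (-2.6, 2.4, -0.4) − 0.2·(-9.6, -3, -10.2) = (-0.68, 3, 1.64)
J(-0.68, 3, 1.64) = 8.9904

8.9904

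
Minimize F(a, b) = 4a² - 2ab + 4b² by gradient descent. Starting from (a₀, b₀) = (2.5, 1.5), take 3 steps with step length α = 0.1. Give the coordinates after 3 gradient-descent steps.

(0.128, 0.128)

∇F = (8a - 2b, -2a + 8b)
Step 1: at (2.5, 1.5), ∇F = (17, 7) → (2.5, 1.5) − 0.1·(17, 7) = (0.8, 0.8)
Step 2: at (0.8, 0.8), ∇F = (4.8, 4.8) → (0.8, 0.8) − 0.1·(4.8, 4.8) = (0.32, 0.32)
Step 3: at (0.32, 0.32), ∇F = (1.92, 1.92) → (0.32, 0.32) − 0.1·(1.92, 1.92) = (0.128, 0.128)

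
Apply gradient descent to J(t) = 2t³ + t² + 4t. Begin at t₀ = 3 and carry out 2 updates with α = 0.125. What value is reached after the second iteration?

J′(t) = 6t² + 2t + 4
Step 1: J′(3) = 64; t₁ = 3 − 0.125·64 = -5
Step 2: J′(-5) = 144; t₂ = -5 − 0.125·144 = -23

-23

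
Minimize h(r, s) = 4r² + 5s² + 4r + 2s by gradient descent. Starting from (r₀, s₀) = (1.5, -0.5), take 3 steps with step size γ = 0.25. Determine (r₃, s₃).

(-2.5, 0.8125)

∇h = (8r + 4, 10s + 2)
(r₁, s₁) = (1.5, -0.5) − 0.25·(16, -3) = (-2.5, 0.25)
(r₂, s₂) = (-2.5, 0.25) − 0.25·(-16, 4.5) = (1.5, -0.875)
(r₃, s₃) = (1.5, -0.875) − 0.25·(16, -6.75) = (-2.5, 0.8125)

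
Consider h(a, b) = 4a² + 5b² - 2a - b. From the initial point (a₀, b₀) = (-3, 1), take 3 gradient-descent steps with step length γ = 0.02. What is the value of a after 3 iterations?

-1.676288

∇h = (8a - 2, 10b - 1)
Step 1: at (-3, 1), ∇h = (-26, 9) → (-3, 1) − 0.02·(-26, 9) = (-2.48, 0.82)
Step 2: at (-2.48, 0.82), ∇h = (-21.84, 7.2) → (-2.48, 0.82) − 0.02·(-21.84, 7.2) = (-2.0432, 0.676)
Step 3: at (-2.0432, 0.676), ∇h = (-18.3456, 5.76) → (-2.0432, 0.676) − 0.02·(-18.3456, 5.76) = (-1.676288, 0.5608)
a = -1.676288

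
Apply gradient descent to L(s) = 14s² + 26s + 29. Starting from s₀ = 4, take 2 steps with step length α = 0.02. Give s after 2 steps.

0.0256

L′(s) = 28s + 26
s₁ = 4 − 0.02·138 = 1.24
s₂ = 1.24 − 0.02·60.72 = 0.0256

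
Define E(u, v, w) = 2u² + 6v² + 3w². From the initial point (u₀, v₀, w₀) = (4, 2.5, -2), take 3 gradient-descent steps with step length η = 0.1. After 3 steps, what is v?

-0.02

∇E = (4u, 12v, 6w)
(u₁, v₁, w₁) = (4, 2.5, -2) − 0.1·(16, 30, -12) = (2.4, -0.5, -0.8)
(u₂, v₂, w₂) = (2.4, -0.5, -0.8) − 0.1·(9.6, -6, -4.8) = (1.44, 0.1, -0.32)
(u₃, v₃, w₃) = (1.44, 0.1, -0.32) − 0.1·(5.76, 1.2, -1.92) = (0.864, -0.02, -0.128)
v = -0.02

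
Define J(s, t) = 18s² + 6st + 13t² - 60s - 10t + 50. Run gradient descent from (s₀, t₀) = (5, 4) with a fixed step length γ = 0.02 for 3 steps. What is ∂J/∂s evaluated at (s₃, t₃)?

-1.491456

∇J = (36s + 6t - 60, 6s + 26t - 10)
Step 1: at (5, 4), ∇J = (144, 124) → (5, 4) − 0.02·(144, 124) = (2.12, 1.52)
Step 2: at (2.12, 1.52), ∇J = (25.44, 42.24) → (2.12, 1.52) − 0.02·(25.44, 42.24) = (1.6112, 0.6752)
Step 3: at (1.6112, 0.6752), ∇J = (2.0544, 17.2224) → (1.6112, 0.6752) − 0.02·(2.0544, 17.2224) = (1.570112, 0.330752)
∂J/∂s at (1.570112, 0.330752) = -1.491456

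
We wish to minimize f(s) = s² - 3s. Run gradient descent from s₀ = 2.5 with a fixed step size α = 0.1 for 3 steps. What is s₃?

f′(s) = 2s - 3
s₁ = 2.5 − 0.1·2 = 2.3
s₂ = 2.3 − 0.1·1.6 = 2.14
s₃ = 2.14 − 0.1·1.28 = 2.012

2.012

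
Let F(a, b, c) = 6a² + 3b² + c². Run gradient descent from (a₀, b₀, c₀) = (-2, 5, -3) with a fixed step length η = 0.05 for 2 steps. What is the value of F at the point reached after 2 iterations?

∇F = (12a, 6b, 2c)
Step 1: at (-2, 5, -3), ∇F = (-24, 30, -6) → (-2, 5, -3) − 0.05·(-24, 30, -6) = (-0.8, 3.5, -2.7)
Step 2: at (-0.8, 3.5, -2.7), ∇F = (-9.6, 21, -5.4) → (-0.8, 3.5, -2.7) − 0.05·(-9.6, 21, -5.4) = (-0.32, 2.45, -2.43)
F(-0.32, 2.45, -2.43) = 24.5268

24.5268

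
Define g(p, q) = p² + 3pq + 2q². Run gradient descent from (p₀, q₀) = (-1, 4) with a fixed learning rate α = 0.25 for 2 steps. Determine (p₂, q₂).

∇g = (2p + 3q, 3p + 4q)
Step 1: at (-1, 4), ∇g = (10, 13) → (-1, 4) − 0.25·(10, 13) = (-3.5, 0.75)
Step 2: at (-3.5, 0.75), ∇g = (-4.75, -7.5) → (-3.5, 0.75) − 0.25·(-4.75, -7.5) = (-2.3125, 2.625)

(-2.3125, 2.625)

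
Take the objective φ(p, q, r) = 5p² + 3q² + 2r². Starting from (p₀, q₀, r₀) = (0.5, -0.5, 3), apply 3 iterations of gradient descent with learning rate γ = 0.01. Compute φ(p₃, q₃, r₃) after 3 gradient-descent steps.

∇φ = (10p, 6q, 4r)
Step 1: at (0.5, -0.5, 3), ∇φ = (5, -3, 12) → (0.5, -0.5, 3) − 0.01·(5, -3, 12) = (0.45, -0.47, 2.88)
Step 2: at (0.45, -0.47, 2.88), ∇φ = (4.5, -2.82, 11.52) → (0.45, -0.47, 2.88) − 0.01·(4.5, -2.82, 11.52) = (0.405, -0.4418, 2.7648)
Step 3: at (0.405, -0.4418, 2.7648), ∇φ = (4.05, -2.6508, 11.0592) → (0.405, -0.4418, 2.7648) − 0.01·(4.05, -2.6508, 11.0592) = (0.3645, -0.415292, 2.654208)
φ(0.3645, -0.415292, 2.654208) = 15.27134380032

15.27134380032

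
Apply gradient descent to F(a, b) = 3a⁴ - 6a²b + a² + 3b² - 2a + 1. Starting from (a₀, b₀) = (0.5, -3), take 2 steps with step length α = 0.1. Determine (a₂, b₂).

∇F = (12a³ - 12ab + 2a - 2, -6a² + 6b)
Step 1: at (0.5, -3), ∇F = (18.5, -19.5) → (0.5, -3) − 0.1·(18.5, -19.5) = (-1.35, -1.05)
Step 2: at (-1.35, -1.05), ∇F = (-51.2345, -17.235) → (-1.35, -1.05) − 0.1·(-51.2345, -17.235) = (3.77345, 0.6735)

(3.77345, 0.6735)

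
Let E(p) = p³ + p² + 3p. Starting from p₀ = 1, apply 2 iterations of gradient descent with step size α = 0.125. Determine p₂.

E′(p) = 3p² + 2p + 3
p₁ = 1 − 0.125·8 = 0
p₂ = 0 − 0.125·3 = -0.375

-0.375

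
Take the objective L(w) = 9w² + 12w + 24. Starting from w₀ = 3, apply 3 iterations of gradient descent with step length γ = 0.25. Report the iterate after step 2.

L′(w) = 18w + 12
w₁ = 3 − 0.25·66 = -13.5
w₂ = -13.5 − 0.25·(-231) = 44.25

44.25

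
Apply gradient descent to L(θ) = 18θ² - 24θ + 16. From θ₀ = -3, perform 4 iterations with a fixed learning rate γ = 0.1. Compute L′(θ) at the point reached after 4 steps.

-6032.0832

L′(θ) = 36θ - 24
θ₁ = -3 − 0.1·(-132) = 10.2
θ₂ = 10.2 − 0.1·343.2 = -24.12
θ₃ = -24.12 − 0.1·(-892.32) = 65.112
θ₄ = 65.112 − 0.1·2320.032 = -166.8912
L′(θ) at (-166.8912) = -6032.0832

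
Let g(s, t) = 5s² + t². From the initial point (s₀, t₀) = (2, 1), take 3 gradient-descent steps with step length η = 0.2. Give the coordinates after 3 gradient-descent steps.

∇g = (10s, 2t)
(s₁, t₁) = (2, 1) − 0.2·(20, 2) = (-2, 0.6)
(s₂, t₂) = (-2, 0.6) − 0.2·(-20, 1.2) = (2, 0.36)
(s₃, t₃) = (2, 0.36) − 0.2·(20, 0.72) = (-2, 0.216)

(-2, 0.216)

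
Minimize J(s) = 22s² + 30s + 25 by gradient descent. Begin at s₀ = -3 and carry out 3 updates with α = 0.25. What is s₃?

J′(s) = 44s + 30
Step 1: J′(-3) = -102; s₁ = -3 − 0.25·(-102) = 22.5
Step 2: J′(22.5) = 1020; s₂ = 22.5 − 0.25·1020 = -232.5
Step 3: J′(-232.5) = -10200; s₃ = -232.5 − 0.25·(-10200) = 2317.5

2317.5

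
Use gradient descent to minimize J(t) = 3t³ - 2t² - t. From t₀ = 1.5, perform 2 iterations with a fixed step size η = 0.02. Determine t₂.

1.0792595

J′(t) = 9t² - 4t - 1
t₁ = 1.5 − 0.02·13.25 = 1.235
t₂ = 1.235 − 0.02·7.787025 = 1.0792595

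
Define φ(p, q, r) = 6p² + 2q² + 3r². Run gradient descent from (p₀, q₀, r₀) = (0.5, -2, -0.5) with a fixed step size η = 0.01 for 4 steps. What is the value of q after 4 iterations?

∇φ = (12p, 4q, 6r)
(p₁, q₁, r₁) = (0.5, -2, -0.5) − 0.01·(6, -8, -3) = (0.44, -1.92, -0.47)
(p₂, q₂, r₂) = (0.44, -1.92, -0.47) − 0.01·(5.28, -7.68, -2.82) = (0.3872, -1.8432, -0.4418)
(p₃, q₃, r₃) = (0.3872, -1.8432, -0.4418) − 0.01·(4.6464, -7.3728, -2.6508) = (0.340736, -1.769472, -0.415292)
(p₄, q₄, r₄) = (0.340736, -1.769472, -0.415292) − 0.01·(4.088832, -7.077888, -2.491752) = (0.29984768, -1.69869312, -0.39037448)
q = -1.69869312

-1.69869312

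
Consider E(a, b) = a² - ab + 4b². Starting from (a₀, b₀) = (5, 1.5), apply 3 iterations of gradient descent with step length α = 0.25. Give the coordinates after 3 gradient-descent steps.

(0.9296875, -0.625)

∇E = (2a - b, -a + 8b)
(a₁, b₁) = (5, 1.5) − 0.25·(8.5, 7) = (2.875, -0.25)
(a₂, b₂) = (2.875, -0.25) − 0.25·(6, -4.875) = (1.375, 0.96875)
(a₃, b₃) = (1.375, 0.96875) − 0.25·(1.78125, 6.375) = (0.9296875, -0.625)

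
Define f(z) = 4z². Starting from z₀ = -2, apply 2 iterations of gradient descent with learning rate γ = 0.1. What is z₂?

-0.08

f′(z) = 8z
z₁ = -2 − 0.1·(-16) = -0.4
z₂ = -0.4 − 0.1·(-3.2) = -0.08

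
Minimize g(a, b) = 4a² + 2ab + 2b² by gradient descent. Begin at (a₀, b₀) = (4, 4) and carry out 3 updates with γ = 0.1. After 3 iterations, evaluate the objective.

0.753664

∇g = (8a + 2b, 2a + 4b)
(a₁, b₁) = (4, 4) − 0.1·(40, 24) = (0, 1.6)
(a₂, b₂) = (0, 1.6) − 0.1·(3.2, 6.4) = (-0.32, 0.96)
(a₃, b₃) = (-0.32, 0.96) − 0.1·(-0.64, 3.2) = (-0.256, 0.64)
g(-0.256, 0.64) = 0.753664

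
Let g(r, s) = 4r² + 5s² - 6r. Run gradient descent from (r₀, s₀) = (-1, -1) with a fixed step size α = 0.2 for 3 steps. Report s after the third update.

∇g = (8r - 6, 10s)
Step 1: at (-1, -1), ∇g = (-14, -10) → (-1, -1) − 0.2·(-14, -10) = (1.8, 1)
Step 2: at (1.8, 1), ∇g = (8.4, 10) → (1.8, 1) − 0.2·(8.4, 10) = (0.12, -1)
Step 3: at (0.12, -1), ∇g = (-5.04, -10) → (0.12, -1) − 0.2·(-5.04, -10) = (1.128, 1)
s = 1

1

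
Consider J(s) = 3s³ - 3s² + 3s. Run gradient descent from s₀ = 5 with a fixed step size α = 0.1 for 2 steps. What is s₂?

J′(s) = 9s² - 6s + 3
s₁ = 5 − 0.1·198 = -14.8
s₂ = -14.8 − 0.1·2063.16 = -221.116

-221.116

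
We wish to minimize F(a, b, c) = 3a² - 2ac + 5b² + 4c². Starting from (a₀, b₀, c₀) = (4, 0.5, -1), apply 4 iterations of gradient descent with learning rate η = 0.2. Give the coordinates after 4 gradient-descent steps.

(0.8, 0.5, -1.2944)

∇F = (6a - 2c, 10b, -2a + 8c)
(a₁, b₁, c₁) = (4, 0.5, -1) − 0.2·(26, 5, -16) = (-1.2, -0.5, 2.2)
(a₂, b₂, c₂) = (-1.2, -0.5, 2.2) − 0.2·(-11.6, -5, 20) = (1.12, 0.5, -1.8)
(a₃, b₃, c₃) = (1.12, 0.5, -1.8) − 0.2·(10.32, 5, -16.64) = (-0.944, -0.5, 1.528)
(a₄, b₄, c₄) = (-0.944, -0.5, 1.528) − 0.2·(-8.72, -5, 14.112) = (0.8, 0.5, -1.2944)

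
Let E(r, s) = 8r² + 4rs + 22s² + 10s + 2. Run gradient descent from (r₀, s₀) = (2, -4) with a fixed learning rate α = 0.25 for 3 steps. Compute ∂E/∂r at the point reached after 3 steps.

∇E = (16r + 4s, 4r + 44s + 10)
Step 1: at (2, -4), ∇E = (16, -158) → (2, -4) − 0.25·(16, -158) = (-2, 35.5)
Step 2: at (-2, 35.5), ∇E = (110, 1564) → (-2, 35.5) − 0.25·(110, 1564) = (-29.5, -355.5)
Step 3: at (-29.5, -355.5), ∇E = (-1894, -15750) → (-29.5, -355.5) − 0.25·(-1894, -15750) = (444, 3582)
∂E/∂r at (444, 3582) = 21432

21432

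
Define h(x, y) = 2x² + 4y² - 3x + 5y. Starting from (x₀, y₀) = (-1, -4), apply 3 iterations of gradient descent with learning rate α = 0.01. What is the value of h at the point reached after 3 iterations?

∇h = (4x - 3, 8y + 5)
Step 1: at (-1, -4), ∇h = (-7, -27) → (-1, -4) − 0.01·(-7, -27) = (-0.93, -3.73)
Step 2: at (-0.93, -3.73), ∇h = (-6.72, -24.84) → (-0.93, -3.73) − 0.01·(-6.72, -24.84) = (-0.8628, -3.4816)
Step 3: at (-0.8628, -3.4816), ∇h = (-6.4512, -22.8528) → (-0.8628, -3.4816) − 0.01·(-6.4512, -22.8528) = (-0.798288, -3.253072)
h(-0.798288, -3.253072) = 29.733941210624

29.733941210624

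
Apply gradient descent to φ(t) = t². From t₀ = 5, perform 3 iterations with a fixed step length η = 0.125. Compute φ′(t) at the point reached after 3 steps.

φ′(t) = 2t
Step 1: φ′(5) = 10; t₁ = 5 − 0.125·10 = 3.75
Step 2: φ′(3.75) = 7.5; t₂ = 3.75 − 0.125·7.5 = 2.8125
Step 3: φ′(2.8125) = 5.625; t₃ = 2.8125 − 0.125·5.625 = 2.109375
φ′(t) at (2.109375) = 4.21875

4.21875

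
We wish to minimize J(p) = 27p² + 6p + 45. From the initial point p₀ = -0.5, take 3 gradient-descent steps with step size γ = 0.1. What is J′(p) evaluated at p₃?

1788.864

J′(p) = 54p + 6
Step 1: J′(-0.5) = -21; p₁ = -0.5 − 0.1·(-21) = 1.6
Step 2: J′(1.6) = 92.4; p₂ = 1.6 − 0.1·92.4 = -7.64
Step 3: J′(-7.64) = -406.56; p₃ = -7.64 − 0.1·(-406.56) = 33.016
J′(p) at (33.016) = 1788.864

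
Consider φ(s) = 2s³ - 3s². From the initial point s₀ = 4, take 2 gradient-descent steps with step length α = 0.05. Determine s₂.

φ′(s) = 6s² - 6s
Step 1: φ′(4) = 72; s₁ = 4 − 0.05·72 = 0.4
Step 2: φ′(0.4) = -1.44; s₂ = 0.4 − 0.05·(-1.44) = 0.472

0.472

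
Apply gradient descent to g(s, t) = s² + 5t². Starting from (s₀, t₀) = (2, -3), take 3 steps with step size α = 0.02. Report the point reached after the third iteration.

(1.769472, -1.536)

∇g = (2s, 10t)
Step 1: at (2, -3), ∇g = (4, -30) → (2, -3) − 0.02·(4, -30) = (1.92, -2.4)
Step 2: at (1.92, -2.4), ∇g = (3.84, -24) → (1.92, -2.4) − 0.02·(3.84, -24) = (1.8432, -1.92)
Step 3: at (1.8432, -1.92), ∇g = (3.6864, -19.2) → (1.8432, -1.92) − 0.02·(3.6864, -19.2) = (1.769472, -1.536)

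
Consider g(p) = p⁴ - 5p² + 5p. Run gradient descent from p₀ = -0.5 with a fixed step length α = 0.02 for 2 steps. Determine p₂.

g′(p) = 4p³ - 10p + 5
Step 1: g′(-0.5) = 9.5; p₁ = -0.5 − 0.02·9.5 = -0.69
Step 2: g′(-0.69) = 10.585964; p₂ = -0.69 − 0.02·10.585964 = -0.90171928

-0.90171928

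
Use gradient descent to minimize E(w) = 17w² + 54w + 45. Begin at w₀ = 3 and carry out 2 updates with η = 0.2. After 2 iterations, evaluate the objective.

404999.5392

E′(w) = 34w + 54
Step 1: E′(3) = 156; w₁ = 3 − 0.2·156 = -28.2
Step 2: E′(-28.2) = -904.8; w₂ = -28.2 − 0.2·(-904.8) = 152.76
E(152.76) = 404999.5392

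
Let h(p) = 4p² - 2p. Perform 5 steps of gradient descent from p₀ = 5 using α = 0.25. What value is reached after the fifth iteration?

h′(p) = 8p - 2
Step 1: h′(5) = 38; p₁ = 5 − 0.25·38 = -4.5
Step 2: h′(-4.5) = -38; p₂ = -4.5 − 0.25·(-38) = 5
Step 3: h′(5) = 38; p₃ = 5 − 0.25·38 = -4.5
Step 4: h′(-4.5) = -38; p₄ = -4.5 − 0.25·(-38) = 5
Step 5: h′(5) = 38; p₅ = 5 − 0.25·38 = -4.5

-4.5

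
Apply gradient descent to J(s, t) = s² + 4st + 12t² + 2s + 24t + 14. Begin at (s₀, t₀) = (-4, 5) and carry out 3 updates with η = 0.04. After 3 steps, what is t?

∇J = (2s + 4t + 2, 4s + 24t + 24)
(s₁, t₁) = (-4, 5) − 0.04·(14, 128) = (-4.56, -0.12)
(s₂, t₂) = (-4.56, -0.12) − 0.04·(-7.6, 2.88) = (-4.256, -0.2352)
(s₃, t₃) = (-4.256, -0.2352) − 0.04·(-7.4528, 1.3312) = (-3.957888, -0.288448)
t = -0.288448

-0.288448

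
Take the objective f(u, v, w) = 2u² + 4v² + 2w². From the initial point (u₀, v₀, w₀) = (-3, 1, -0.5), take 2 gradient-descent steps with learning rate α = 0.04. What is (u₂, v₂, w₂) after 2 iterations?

∇f = (4u, 8v, 4w)
Step 1: at (-3, 1, -0.5), ∇f = (-12, 8, -2) → (-3, 1, -0.5) − 0.04·(-12, 8, -2) = (-2.52, 0.68, -0.42)
Step 2: at (-2.52, 0.68, -0.42), ∇f = (-10.08, 5.44, -1.68) → (-2.52, 0.68, -0.42) − 0.04·(-10.08, 5.44, -1.68) = (-2.1168, 0.4624, -0.3528)

(-2.1168, 0.4624, -0.3528)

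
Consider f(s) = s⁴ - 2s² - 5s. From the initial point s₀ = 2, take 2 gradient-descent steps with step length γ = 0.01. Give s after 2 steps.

1.69521036

f′(s) = 4s³ - 4s - 5
s₁ = 2 − 0.01·19 = 1.81
s₂ = 1.81 − 0.01·11.478964 = 1.69521036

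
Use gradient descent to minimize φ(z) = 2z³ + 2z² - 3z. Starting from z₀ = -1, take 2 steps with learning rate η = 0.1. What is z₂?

-0.726

φ′(z) = 6z² + 4z - 3
z₁ = -1 − 0.1·(-1) = -0.9
z₂ = -0.9 − 0.1·(-1.74) = -0.726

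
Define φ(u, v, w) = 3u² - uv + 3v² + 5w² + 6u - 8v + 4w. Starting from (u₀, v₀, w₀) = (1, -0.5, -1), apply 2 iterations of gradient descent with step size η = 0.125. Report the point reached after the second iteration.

(-0.765625, 1.1796875, -0.4375)

∇φ = (6u - v + 6, -u + 6v - 8, 10w + 4)
Step 1: at (1, -0.5, -1), ∇φ = (12.5, -12, -6) → (1, -0.5, -1) − 0.125·(12.5, -12, -6) = (-0.5625, 1, -0.25)
Step 2: at (-0.5625, 1, -0.25), ∇φ = (1.625, -1.4375, 1.5) → (-0.5625, 1, -0.25) − 0.125·(1.625, -1.4375, 1.5) = (-0.765625, 1.1796875, -0.4375)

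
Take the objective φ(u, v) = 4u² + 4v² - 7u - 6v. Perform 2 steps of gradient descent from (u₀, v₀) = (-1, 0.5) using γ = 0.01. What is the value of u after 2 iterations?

∇φ = (8u - 7, 8v - 6)
(u₁, v₁) = (-1, 0.5) − 0.01·(-15, -2) = (-0.85, 0.52)
(u₂, v₂) = (-0.85, 0.52) − 0.01·(-13.8, -1.84) = (-0.712, 0.5384)
u = -0.712

-0.712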